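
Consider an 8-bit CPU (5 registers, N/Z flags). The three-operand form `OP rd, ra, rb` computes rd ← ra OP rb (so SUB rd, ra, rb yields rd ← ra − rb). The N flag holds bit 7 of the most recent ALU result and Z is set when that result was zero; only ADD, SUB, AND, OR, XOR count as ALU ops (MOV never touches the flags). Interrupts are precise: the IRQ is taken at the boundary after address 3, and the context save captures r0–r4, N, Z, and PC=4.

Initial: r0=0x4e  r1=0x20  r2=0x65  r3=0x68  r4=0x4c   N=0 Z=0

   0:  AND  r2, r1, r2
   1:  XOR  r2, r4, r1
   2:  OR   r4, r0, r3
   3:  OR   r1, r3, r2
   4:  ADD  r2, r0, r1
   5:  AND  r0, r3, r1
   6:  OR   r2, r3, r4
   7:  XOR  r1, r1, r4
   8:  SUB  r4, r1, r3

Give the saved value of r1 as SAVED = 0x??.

SAVED = 0x6c

after  0: r0=0x4e r1=0x20 r2=0x20 r3=0x68 r4=0x4c  N=0 Z=0
after  1: r0=0x4e r1=0x20 r2=0x6c r3=0x68 r4=0x4c  N=0 Z=0
after  2: r0=0x4e r1=0x20 r2=0x6c r3=0x68 r4=0x6e  N=0 Z=0
after  3: r0=0x4e r1=0x6c r2=0x6c r3=0x68 r4=0x6e  N=0 Z=0
-- IRQ taken; context saved, return-PC = 4 --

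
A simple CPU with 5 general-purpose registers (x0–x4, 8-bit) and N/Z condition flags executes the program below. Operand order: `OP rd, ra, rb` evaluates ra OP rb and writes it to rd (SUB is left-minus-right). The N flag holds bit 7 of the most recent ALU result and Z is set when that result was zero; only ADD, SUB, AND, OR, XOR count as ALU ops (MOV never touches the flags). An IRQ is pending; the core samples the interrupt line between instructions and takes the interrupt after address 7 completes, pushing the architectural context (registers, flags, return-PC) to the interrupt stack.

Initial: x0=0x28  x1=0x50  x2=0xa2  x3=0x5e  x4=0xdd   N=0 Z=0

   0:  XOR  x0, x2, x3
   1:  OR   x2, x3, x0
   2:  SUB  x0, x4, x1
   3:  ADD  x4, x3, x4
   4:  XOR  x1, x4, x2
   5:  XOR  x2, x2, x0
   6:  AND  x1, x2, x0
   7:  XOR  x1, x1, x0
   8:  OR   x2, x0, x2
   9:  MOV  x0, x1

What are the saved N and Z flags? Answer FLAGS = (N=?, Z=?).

FLAGS = (N=1, Z=0)

after  0: x0=0xfc x1=0x50 x2=0xa2 x3=0x5e x4=0xdd  N=1 Z=0
after  1: x0=0xfc x1=0x50 x2=0xfe x3=0x5e x4=0xdd  N=1 Z=0
after  2: x0=0x8d x1=0x50 x2=0xfe x3=0x5e x4=0xdd  N=1 Z=0
after  3: x0=0x8d x1=0x50 x2=0xfe x3=0x5e x4=0x3b  N=0 Z=0
after  4: x0=0x8d x1=0xc5 x2=0xfe x3=0x5e x4=0x3b  N=1 Z=0
after  5: x0=0x8d x1=0xc5 x2=0x73 x3=0x5e x4=0x3b  N=0 Z=0
after  6: x0=0x8d x1=0x01 x2=0x73 x3=0x5e x4=0x3b  N=0 Z=0
after  7: x0=0x8d x1=0x8c x2=0x73 x3=0x5e x4=0x3b  N=1 Z=0
-- IRQ taken; context saved, return-PC = 8 --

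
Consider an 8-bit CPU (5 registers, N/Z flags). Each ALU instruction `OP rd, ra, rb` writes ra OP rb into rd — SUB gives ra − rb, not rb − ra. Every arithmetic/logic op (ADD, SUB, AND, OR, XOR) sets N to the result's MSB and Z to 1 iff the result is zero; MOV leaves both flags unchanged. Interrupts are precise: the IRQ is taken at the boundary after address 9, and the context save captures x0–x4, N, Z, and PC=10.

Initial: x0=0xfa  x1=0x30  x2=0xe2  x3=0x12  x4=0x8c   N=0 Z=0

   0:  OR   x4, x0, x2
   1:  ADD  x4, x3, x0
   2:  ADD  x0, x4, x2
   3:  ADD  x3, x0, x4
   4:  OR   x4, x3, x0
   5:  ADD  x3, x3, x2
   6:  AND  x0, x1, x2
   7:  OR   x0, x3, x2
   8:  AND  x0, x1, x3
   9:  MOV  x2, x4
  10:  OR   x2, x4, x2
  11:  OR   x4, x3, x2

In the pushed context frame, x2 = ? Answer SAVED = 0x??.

after  0: x0=0xfa x1=0x30 x2=0xe2 x3=0x12 x4=0xfa  N=1 Z=0
after  1: x0=0xfa x1=0x30 x2=0xe2 x3=0x12 x4=0x0c  N=0 Z=0
after  2: x0=0xee x1=0x30 x2=0xe2 x3=0x12 x4=0x0c  N=1 Z=0
after  3: x0=0xee x1=0x30 x2=0xe2 x3=0xfa x4=0x0c  N=1 Z=0
after  4: x0=0xee x1=0x30 x2=0xe2 x3=0xfa x4=0xfe  N=1 Z=0
after  5: x0=0xee x1=0x30 x2=0xe2 x3=0xdc x4=0xfe  N=1 Z=0
after  6: x0=0x20 x1=0x30 x2=0xe2 x3=0xdc x4=0xfe  N=0 Z=0
after  7: x0=0xfe x1=0x30 x2=0xe2 x3=0xdc x4=0xfe  N=1 Z=0
after  8: x0=0x10 x1=0x30 x2=0xe2 x3=0xdc x4=0xfe  N=0 Z=0
after  9: x0=0x10 x1=0x30 x2=0xfe x3=0xdc x4=0xfe  N=0 Z=0
-- IRQ taken; context saved, return-PC = 10 --

SAVED = 0xfe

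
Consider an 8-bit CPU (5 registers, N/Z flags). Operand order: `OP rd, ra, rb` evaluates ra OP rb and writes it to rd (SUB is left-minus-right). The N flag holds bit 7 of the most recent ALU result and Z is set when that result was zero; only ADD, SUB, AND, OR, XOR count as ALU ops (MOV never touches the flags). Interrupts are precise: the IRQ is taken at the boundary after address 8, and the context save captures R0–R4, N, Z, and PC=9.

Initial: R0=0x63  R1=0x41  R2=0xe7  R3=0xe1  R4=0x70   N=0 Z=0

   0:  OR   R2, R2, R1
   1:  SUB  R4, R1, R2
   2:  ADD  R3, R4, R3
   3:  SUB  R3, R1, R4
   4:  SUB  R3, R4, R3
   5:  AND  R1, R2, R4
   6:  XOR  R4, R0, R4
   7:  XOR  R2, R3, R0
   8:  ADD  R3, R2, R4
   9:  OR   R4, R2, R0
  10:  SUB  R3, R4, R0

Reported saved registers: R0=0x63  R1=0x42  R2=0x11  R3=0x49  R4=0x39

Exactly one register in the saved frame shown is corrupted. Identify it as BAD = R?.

BAD = R2

after  0: R0=0x63 R1=0x41 R2=0xe7 R3=0xe1 R4=0x70  N=1 Z=0
after  1: R0=0x63 R1=0x41 R2=0xe7 R3=0xe1 R4=0x5a  N=0 Z=0
after  2: R0=0x63 R1=0x41 R2=0xe7 R3=0x3b R4=0x5a  N=0 Z=0
after  3: R0=0x63 R1=0x41 R2=0xe7 R3=0xe7 R4=0x5a  N=1 Z=0
after  4: R0=0x63 R1=0x41 R2=0xe7 R3=0x73 R4=0x5a  N=0 Z=0
after  5: R0=0x63 R1=0x42 R2=0xe7 R3=0x73 R4=0x5a  N=0 Z=0
after  6: R0=0x63 R1=0x42 R2=0xe7 R3=0x73 R4=0x39  N=0 Z=0
after  7: R0=0x63 R1=0x42 R2=0x10 R3=0x73 R4=0x39  N=0 Z=0
after  8: R0=0x63 R1=0x42 R2=0x10 R3=0x49 R4=0x39  N=0 Z=0
-- IRQ taken; context saved, return-PC = 9 --
mismatch: R2: reported 0x11 vs actual 0x10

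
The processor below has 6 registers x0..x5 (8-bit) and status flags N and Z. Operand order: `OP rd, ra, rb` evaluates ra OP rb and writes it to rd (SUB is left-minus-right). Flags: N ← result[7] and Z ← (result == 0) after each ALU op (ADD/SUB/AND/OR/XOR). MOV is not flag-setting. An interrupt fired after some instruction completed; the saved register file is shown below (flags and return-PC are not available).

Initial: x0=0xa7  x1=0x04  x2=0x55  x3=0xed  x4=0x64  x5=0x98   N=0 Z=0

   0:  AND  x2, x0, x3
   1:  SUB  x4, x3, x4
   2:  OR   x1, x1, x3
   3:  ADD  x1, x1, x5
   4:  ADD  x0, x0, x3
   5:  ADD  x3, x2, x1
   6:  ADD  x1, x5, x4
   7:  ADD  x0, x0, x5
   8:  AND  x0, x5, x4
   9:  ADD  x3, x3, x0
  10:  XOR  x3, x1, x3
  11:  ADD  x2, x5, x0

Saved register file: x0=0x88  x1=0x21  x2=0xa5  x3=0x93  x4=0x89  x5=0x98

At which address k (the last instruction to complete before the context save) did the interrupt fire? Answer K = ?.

K = 10

after  0: x0=0xa7 x1=0x04 x2=0xa5 x3=0xed x4=0x64 x5=0x98  N=1 Z=0
after  1: x0=0xa7 x1=0x04 x2=0xa5 x3=0xed x4=0x89 x5=0x98  N=1 Z=0
after  2: x0=0xa7 x1=0xed x2=0xa5 x3=0xed x4=0x89 x5=0x98  N=1 Z=0
after  3: x0=0xa7 x1=0x85 x2=0xa5 x3=0xed x4=0x89 x5=0x98  N=1 Z=0
after  4: x0=0x94 x1=0x85 x2=0xa5 x3=0xed x4=0x89 x5=0x98  N=1 Z=0
after  5: x0=0x94 x1=0x85 x2=0xa5 x3=0x2a x4=0x89 x5=0x98  N=0 Z=0
after  6: x0=0x94 x1=0x21 x2=0xa5 x3=0x2a x4=0x89 x5=0x98  N=0 Z=0
after  7: x0=0x2c x1=0x21 x2=0xa5 x3=0x2a x4=0x89 x5=0x98  N=0 Z=0
after  8: x0=0x88 x1=0x21 x2=0xa5 x3=0x2a x4=0x89 x5=0x98  N=1 Z=0
after  9: x0=0x88 x1=0x21 x2=0xa5 x3=0xb2 x4=0x89 x5=0x98  N=1 Z=0
after 10: x0=0x88 x1=0x21 x2=0xa5 x3=0x93 x4=0x89 x5=0x98  N=1 Z=0
-- IRQ taken; context saved, return-PC = 11 --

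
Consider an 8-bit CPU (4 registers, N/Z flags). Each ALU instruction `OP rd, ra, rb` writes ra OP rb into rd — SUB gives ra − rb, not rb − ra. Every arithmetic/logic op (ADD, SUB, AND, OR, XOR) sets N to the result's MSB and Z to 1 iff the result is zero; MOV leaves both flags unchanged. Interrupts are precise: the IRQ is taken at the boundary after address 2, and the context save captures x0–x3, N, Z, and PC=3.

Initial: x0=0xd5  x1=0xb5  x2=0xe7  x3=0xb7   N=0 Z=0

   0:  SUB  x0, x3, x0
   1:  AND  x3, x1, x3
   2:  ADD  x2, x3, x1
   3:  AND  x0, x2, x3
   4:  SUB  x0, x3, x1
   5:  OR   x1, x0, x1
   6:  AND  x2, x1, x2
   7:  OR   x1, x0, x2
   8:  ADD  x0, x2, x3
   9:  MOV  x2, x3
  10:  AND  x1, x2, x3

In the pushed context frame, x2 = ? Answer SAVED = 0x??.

after  0: x0=0xe2 x1=0xb5 x2=0xe7 x3=0xb7  N=1 Z=0
after  1: x0=0xe2 x1=0xb5 x2=0xe7 x3=0xb5  N=1 Z=0
after  2: x0=0xe2 x1=0xb5 x2=0x6a x3=0xb5  N=0 Z=0
-- IRQ taken; context saved, return-PC = 3 --

SAVED = 0x6a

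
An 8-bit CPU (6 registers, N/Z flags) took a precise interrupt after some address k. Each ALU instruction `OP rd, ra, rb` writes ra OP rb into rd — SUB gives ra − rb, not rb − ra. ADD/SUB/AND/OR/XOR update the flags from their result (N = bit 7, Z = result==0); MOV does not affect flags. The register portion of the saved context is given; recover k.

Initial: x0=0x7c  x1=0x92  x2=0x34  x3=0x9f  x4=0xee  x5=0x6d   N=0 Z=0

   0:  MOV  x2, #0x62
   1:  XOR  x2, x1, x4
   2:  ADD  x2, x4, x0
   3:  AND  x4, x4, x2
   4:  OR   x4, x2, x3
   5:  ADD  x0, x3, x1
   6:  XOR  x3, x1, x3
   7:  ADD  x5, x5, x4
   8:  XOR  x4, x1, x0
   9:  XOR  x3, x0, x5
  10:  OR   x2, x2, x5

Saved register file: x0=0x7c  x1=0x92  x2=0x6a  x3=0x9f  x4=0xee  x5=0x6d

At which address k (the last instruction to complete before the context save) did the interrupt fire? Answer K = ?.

K = 2

after  0: x0=0x7c x1=0x92 x2=0x62 x3=0x9f x4=0xee x5=0x6d  N=0 Z=0
after  1: x0=0x7c x1=0x92 x2=0x7c x3=0x9f x4=0xee x5=0x6d  N=0 Z=0
after  2: x0=0x7c x1=0x92 x2=0x6a x3=0x9f x4=0xee x5=0x6d  N=0 Z=0
-- IRQ taken; context saved, return-PC = 3 --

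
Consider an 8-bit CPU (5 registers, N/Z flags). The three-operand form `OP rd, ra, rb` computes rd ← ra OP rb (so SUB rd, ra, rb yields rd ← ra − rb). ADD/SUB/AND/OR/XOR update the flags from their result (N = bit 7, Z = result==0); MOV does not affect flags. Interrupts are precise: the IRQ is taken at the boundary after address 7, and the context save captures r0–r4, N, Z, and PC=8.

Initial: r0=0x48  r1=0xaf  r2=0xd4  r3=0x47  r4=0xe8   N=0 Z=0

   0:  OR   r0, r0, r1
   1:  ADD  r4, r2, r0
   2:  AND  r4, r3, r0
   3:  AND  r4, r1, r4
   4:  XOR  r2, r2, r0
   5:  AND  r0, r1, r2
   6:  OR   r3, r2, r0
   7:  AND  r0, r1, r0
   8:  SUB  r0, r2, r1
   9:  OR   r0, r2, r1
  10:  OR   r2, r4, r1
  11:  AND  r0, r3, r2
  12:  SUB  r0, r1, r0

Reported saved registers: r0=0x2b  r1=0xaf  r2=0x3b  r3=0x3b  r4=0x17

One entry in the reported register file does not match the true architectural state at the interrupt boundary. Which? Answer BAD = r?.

BAD = r4

after  0: r0=0xef r1=0xaf r2=0xd4 r3=0x47 r4=0xe8  N=1 Z=0
after  1: r0=0xef r1=0xaf r2=0xd4 r3=0x47 r4=0xc3  N=1 Z=0
after  2: r0=0xef r1=0xaf r2=0xd4 r3=0x47 r4=0x47  N=0 Z=0
after  3: r0=0xef r1=0xaf r2=0xd4 r3=0x47 r4=0x07  N=0 Z=0
after  4: r0=0xef r1=0xaf r2=0x3b r3=0x47 r4=0x07  N=0 Z=0
after  5: r0=0x2b r1=0xaf r2=0x3b r3=0x47 r4=0x07  N=0 Z=0
after  6: r0=0x2b r1=0xaf r2=0x3b r3=0x3b r4=0x07  N=0 Z=0
after  7: r0=0x2b r1=0xaf r2=0x3b r3=0x3b r4=0x07  N=0 Z=0
-- IRQ taken; context saved, return-PC = 8 --
mismatch: r4: reported 0x17 vs actual 0x07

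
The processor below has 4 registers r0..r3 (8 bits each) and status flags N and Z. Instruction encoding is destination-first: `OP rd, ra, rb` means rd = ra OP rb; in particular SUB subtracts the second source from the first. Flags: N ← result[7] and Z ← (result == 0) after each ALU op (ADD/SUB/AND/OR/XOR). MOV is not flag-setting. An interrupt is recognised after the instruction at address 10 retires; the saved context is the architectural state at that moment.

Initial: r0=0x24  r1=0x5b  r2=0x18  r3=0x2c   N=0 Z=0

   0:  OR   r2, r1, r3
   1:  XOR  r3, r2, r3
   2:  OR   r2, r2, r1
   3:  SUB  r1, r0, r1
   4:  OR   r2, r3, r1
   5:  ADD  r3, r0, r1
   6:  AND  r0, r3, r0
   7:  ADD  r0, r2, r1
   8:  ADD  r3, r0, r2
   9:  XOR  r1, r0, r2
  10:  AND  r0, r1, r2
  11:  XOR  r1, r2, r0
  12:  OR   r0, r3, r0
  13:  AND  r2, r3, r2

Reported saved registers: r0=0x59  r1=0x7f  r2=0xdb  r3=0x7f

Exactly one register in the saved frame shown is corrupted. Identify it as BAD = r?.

after  0: r0=0x24 r1=0x5b r2=0x7f r3=0x2c  N=0 Z=0
after  1: r0=0x24 r1=0x5b r2=0x7f r3=0x53  N=0 Z=0
after  2: r0=0x24 r1=0x5b r2=0x7f r3=0x53  N=0 Z=0
after  3: r0=0x24 r1=0xc9 r2=0x7f r3=0x53  N=1 Z=0
after  4: r0=0x24 r1=0xc9 r2=0xdb r3=0x53  N=1 Z=0
after  5: r0=0x24 r1=0xc9 r2=0xdb r3=0xed  N=1 Z=0
after  6: r0=0x24 r1=0xc9 r2=0xdb r3=0xed  N=0 Z=0
after  7: r0=0xa4 r1=0xc9 r2=0xdb r3=0xed  N=1 Z=0
after  8: r0=0xa4 r1=0xc9 r2=0xdb r3=0x7f  N=0 Z=0
after  9: r0=0xa4 r1=0x7f r2=0xdb r3=0x7f  N=0 Z=0
after 10: r0=0x5b r1=0x7f r2=0xdb r3=0x7f  N=0 Z=0
-- IRQ taken; context saved, return-PC = 11 --
mismatch: r0: reported 0x59 vs actual 0x5b

BAD = r0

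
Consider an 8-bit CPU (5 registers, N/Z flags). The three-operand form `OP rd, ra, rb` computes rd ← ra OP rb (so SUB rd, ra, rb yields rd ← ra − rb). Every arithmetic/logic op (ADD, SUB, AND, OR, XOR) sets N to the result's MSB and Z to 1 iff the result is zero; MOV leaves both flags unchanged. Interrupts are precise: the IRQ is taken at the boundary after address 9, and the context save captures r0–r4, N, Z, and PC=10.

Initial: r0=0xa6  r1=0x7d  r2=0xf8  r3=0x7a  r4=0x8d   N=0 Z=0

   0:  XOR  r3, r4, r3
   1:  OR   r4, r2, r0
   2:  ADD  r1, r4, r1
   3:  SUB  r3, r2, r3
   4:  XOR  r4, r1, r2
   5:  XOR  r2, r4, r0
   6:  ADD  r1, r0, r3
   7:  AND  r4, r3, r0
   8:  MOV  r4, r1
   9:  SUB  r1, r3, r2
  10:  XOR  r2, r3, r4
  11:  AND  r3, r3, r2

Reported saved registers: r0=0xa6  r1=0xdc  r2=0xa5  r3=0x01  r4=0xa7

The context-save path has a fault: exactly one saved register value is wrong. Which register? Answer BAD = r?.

after  0: r0=0xa6 r1=0x7d r2=0xf8 r3=0xf7 r4=0x8d  N=1 Z=0
after  1: r0=0xa6 r1=0x7d r2=0xf8 r3=0xf7 r4=0xfe  N=1 Z=0
after  2: r0=0xa6 r1=0x7b r2=0xf8 r3=0xf7 r4=0xfe  N=0 Z=0
after  3: r0=0xa6 r1=0x7b r2=0xf8 r3=0x01 r4=0xfe  N=0 Z=0
after  4: r0=0xa6 r1=0x7b r2=0xf8 r3=0x01 r4=0x83  N=1 Z=0
after  5: r0=0xa6 r1=0x7b r2=0x25 r3=0x01 r4=0x83  N=0 Z=0
after  6: r0=0xa6 r1=0xa7 r2=0x25 r3=0x01 r4=0x83  N=1 Z=0
after  7: r0=0xa6 r1=0xa7 r2=0x25 r3=0x01 r4=0x00  N=0 Z=1
after  8: r0=0xa6 r1=0xa7 r2=0x25 r3=0x01 r4=0xa7  N=0 Z=1
after  9: r0=0xa6 r1=0xdc r2=0x25 r3=0x01 r4=0xa7  N=1 Z=0
-- IRQ taken; context saved, return-PC = 10 --
mismatch: r2: reported 0xa5 vs actual 0x25

BAD = r2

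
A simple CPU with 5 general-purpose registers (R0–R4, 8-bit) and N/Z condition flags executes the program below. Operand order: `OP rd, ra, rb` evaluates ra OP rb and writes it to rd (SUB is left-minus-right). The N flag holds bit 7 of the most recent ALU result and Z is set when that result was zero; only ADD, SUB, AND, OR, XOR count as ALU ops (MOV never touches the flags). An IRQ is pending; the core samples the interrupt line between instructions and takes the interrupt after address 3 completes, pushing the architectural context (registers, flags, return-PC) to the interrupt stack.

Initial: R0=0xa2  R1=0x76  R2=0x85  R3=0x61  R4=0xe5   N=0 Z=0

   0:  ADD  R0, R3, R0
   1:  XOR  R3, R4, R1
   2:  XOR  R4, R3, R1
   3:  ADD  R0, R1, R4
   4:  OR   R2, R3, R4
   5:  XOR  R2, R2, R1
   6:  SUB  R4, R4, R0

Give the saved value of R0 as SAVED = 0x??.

after  0: R0=0x03 R1=0x76 R2=0x85 R3=0x61 R4=0xe5  N=0 Z=0
after  1: R0=0x03 R1=0x76 R2=0x85 R3=0x93 R4=0xe5  N=1 Z=0
after  2: R0=0x03 R1=0x76 R2=0x85 R3=0x93 R4=0xe5  N=1 Z=0
after  3: R0=0x5b R1=0x76 R2=0x85 R3=0x93 R4=0xe5  N=0 Z=0
-- IRQ taken; context saved, return-PC = 4 --

SAVED = 0x5b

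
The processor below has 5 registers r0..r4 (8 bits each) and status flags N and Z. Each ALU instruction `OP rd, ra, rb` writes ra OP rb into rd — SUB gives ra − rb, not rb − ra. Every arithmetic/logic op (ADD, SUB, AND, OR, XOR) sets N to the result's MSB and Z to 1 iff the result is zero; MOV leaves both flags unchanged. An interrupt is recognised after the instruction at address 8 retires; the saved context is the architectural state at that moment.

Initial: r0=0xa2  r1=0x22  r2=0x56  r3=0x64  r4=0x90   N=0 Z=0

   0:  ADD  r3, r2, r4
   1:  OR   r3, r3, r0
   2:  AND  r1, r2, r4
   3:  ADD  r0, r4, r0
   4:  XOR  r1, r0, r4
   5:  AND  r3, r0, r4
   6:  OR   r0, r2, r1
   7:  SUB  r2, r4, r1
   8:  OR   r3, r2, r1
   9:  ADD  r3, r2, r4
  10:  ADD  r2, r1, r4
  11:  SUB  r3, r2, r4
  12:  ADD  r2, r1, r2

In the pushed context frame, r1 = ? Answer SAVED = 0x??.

after  0: r0=0xa2 r1=0x22 r2=0x56 r3=0xe6 r4=0x90  N=1 Z=0
after  1: r0=0xa2 r1=0x22 r2=0x56 r3=0xe6 r4=0x90  N=1 Z=0
after  2: r0=0xa2 r1=0x10 r2=0x56 r3=0xe6 r4=0x90  N=0 Z=0
after  3: r0=0x32 r1=0x10 r2=0x56 r3=0xe6 r4=0x90  N=0 Z=0
after  4: r0=0x32 r1=0xa2 r2=0x56 r3=0xe6 r4=0x90  N=1 Z=0
after  5: r0=0x32 r1=0xa2 r2=0x56 r3=0x10 r4=0x90  N=0 Z=0
after  6: r0=0xf6 r1=0xa2 r2=0x56 r3=0x10 r4=0x90  N=1 Z=0
after  7: r0=0xf6 r1=0xa2 r2=0xee r3=0x10 r4=0x90  N=1 Z=0
after  8: r0=0xf6 r1=0xa2 r2=0xee r3=0xee r4=0x90  N=1 Z=0
-- IRQ taken; context saved, return-PC = 9 --

SAVED = 0xa2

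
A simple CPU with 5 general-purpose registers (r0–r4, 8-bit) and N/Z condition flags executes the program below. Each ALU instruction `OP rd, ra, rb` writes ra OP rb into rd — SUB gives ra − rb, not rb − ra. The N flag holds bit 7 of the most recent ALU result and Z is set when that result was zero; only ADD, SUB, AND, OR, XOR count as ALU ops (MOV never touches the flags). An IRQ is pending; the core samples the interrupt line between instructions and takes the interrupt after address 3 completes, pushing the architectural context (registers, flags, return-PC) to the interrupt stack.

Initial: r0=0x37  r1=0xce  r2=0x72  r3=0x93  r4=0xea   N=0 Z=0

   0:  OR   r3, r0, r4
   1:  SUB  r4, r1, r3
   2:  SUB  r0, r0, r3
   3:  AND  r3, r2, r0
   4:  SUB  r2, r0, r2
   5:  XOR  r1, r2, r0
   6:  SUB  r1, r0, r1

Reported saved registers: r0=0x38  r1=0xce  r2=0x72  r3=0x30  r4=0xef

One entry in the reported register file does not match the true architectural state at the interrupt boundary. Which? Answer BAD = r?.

after  0: r0=0x37 r1=0xce r2=0x72 r3=0xff r4=0xea  N=1 Z=0
after  1: r0=0x37 r1=0xce r2=0x72 r3=0xff r4=0xcf  N=1 Z=0
after  2: r0=0x38 r1=0xce r2=0x72 r3=0xff r4=0xcf  N=0 Z=0
after  3: r0=0x38 r1=0xce r2=0x72 r3=0x30 r4=0xcf  N=0 Z=0
-- IRQ taken; context saved, return-PC = 4 --
mismatch: r4: reported 0xef vs actual 0xcf

BAD = r4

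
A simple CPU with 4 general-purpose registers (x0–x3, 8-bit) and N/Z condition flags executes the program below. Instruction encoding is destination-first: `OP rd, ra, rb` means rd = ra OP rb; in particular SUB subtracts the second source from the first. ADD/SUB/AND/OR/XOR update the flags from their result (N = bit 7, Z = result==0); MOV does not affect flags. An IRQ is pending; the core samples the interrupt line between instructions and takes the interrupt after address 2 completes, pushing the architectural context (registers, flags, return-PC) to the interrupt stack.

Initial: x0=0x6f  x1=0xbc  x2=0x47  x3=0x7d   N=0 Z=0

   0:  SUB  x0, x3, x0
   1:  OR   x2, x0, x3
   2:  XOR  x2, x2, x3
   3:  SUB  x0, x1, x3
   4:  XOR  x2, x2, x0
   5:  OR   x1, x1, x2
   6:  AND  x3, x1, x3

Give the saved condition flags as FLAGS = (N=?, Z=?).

after  0: x0=0x0e x1=0xbc x2=0x47 x3=0x7d  N=0 Z=0
after  1: x0=0x0e x1=0xbc x2=0x7f x3=0x7d  N=0 Z=0
after  2: x0=0x0e x1=0xbc x2=0x02 x3=0x7d  N=0 Z=0
-- IRQ taken; context saved, return-PC = 3 --

FLAGS = (N=0, Z=0)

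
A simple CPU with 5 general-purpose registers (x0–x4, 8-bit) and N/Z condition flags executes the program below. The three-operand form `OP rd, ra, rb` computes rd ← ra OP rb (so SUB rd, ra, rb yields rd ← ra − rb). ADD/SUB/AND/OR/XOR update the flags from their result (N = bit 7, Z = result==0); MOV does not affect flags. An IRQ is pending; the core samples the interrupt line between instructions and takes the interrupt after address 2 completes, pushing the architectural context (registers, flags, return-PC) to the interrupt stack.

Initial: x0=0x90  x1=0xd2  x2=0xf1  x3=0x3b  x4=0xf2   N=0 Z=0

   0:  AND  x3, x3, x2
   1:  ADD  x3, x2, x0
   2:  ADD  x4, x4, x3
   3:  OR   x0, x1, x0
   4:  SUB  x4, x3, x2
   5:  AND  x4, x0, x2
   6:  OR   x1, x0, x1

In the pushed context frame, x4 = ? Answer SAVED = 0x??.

after  0: x0=0x90 x1=0xd2 x2=0xf1 x3=0x31 x4=0xf2  N=0 Z=0
after  1: x0=0x90 x1=0xd2 x2=0xf1 x3=0x81 x4=0xf2  N=1 Z=0
after  2: x0=0x90 x1=0xd2 x2=0xf1 x3=0x81 x4=0x73  N=0 Z=0
-- IRQ taken; context saved, return-PC = 3 --

SAVED = 0x73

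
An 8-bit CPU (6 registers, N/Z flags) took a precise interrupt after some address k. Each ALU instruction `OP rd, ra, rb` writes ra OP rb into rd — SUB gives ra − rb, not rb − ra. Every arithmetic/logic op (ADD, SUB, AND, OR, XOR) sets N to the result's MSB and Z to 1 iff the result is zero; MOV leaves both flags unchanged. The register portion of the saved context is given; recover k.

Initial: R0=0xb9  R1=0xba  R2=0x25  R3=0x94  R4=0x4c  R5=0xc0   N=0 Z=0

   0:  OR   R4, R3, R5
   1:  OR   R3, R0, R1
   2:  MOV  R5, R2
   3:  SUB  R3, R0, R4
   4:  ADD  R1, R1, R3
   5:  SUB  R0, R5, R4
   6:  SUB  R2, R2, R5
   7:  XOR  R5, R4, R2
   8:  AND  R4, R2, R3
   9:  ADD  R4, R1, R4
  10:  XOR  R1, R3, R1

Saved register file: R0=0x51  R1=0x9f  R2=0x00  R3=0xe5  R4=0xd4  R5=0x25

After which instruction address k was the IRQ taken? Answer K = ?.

after  0: R0=0xb9 R1=0xba R2=0x25 R3=0x94 R4=0xd4 R5=0xc0  N=1 Z=0
after  1: R0=0xb9 R1=0xba R2=0x25 R3=0xbb R4=0xd4 R5=0xc0  N=1 Z=0
after  2: R0=0xb9 R1=0xba R2=0x25 R3=0xbb R4=0xd4 R5=0x25  N=1 Z=0
after  3: R0=0xb9 R1=0xba R2=0x25 R3=0xe5 R4=0xd4 R5=0x25  N=1 Z=0
after  4: R0=0xb9 R1=0x9f R2=0x25 R3=0xe5 R4=0xd4 R5=0x25  N=1 Z=0
after  5: R0=0x51 R1=0x9f R2=0x25 R3=0xe5 R4=0xd4 R5=0x25  N=0 Z=0
after  6: R0=0x51 R1=0x9f R2=0x00 R3=0xe5 R4=0xd4 R5=0x25  N=0 Z=1
-- IRQ taken; context saved, return-PC = 7 --

K = 6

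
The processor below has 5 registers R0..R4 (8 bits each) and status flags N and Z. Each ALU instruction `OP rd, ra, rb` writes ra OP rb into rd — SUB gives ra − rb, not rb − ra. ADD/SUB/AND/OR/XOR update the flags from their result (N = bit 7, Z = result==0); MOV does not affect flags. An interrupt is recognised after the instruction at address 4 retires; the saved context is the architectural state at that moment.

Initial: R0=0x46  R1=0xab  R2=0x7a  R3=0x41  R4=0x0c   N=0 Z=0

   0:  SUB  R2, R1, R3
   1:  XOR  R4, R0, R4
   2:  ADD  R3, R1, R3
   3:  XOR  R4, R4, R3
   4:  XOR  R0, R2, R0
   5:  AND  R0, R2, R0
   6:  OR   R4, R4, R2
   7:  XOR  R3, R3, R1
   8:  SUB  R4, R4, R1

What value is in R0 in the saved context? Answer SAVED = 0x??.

SAVED = 0x2c

after  0: R0=0x46 R1=0xab R2=0x6a R3=0x41 R4=0x0c  N=0 Z=0
after  1: R0=0x46 R1=0xab R2=0x6a R3=0x41 R4=0x4a  N=0 Z=0
after  2: R0=0x46 R1=0xab R2=0x6a R3=0xec R4=0x4a  N=1 Z=0
after  3: R0=0x46 R1=0xab R2=0x6a R3=0xec R4=0xa6  N=1 Z=0
after  4: R0=0x2c R1=0xab R2=0x6a R3=0xec R4=0xa6  N=0 Z=0
-- IRQ taken; context saved, return-PC = 5 --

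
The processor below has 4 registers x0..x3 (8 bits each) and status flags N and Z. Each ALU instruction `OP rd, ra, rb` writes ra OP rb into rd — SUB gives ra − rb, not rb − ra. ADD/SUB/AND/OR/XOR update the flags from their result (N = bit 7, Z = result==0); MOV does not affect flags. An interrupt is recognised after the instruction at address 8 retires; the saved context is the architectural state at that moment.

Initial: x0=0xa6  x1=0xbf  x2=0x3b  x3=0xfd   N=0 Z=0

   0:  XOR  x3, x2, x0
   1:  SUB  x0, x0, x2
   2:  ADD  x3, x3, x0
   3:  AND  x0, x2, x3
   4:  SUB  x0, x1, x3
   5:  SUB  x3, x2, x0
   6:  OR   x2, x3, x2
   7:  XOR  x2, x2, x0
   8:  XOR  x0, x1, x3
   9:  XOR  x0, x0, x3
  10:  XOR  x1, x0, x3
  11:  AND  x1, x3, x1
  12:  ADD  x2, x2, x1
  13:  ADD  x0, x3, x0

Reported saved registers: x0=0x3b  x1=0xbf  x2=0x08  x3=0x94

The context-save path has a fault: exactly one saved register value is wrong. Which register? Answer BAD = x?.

BAD = x3

after  0: x0=0xa6 x1=0xbf x2=0x3b x3=0x9d  N=1 Z=0
after  1: x0=0x6b x1=0xbf x2=0x3b x3=0x9d  N=0 Z=0
after  2: x0=0x6b x1=0xbf x2=0x3b x3=0x08  N=0 Z=0
after  3: x0=0x08 x1=0xbf x2=0x3b x3=0x08  N=0 Z=0
after  4: x0=0xb7 x1=0xbf x2=0x3b x3=0x08  N=1 Z=0
after  5: x0=0xb7 x1=0xbf x2=0x3b x3=0x84  N=1 Z=0
after  6: x0=0xb7 x1=0xbf x2=0xbf x3=0x84  N=1 Z=0
after  7: x0=0xb7 x1=0xbf x2=0x08 x3=0x84  N=0 Z=0
after  8: x0=0x3b x1=0xbf x2=0x08 x3=0x84  N=0 Z=0
-- IRQ taken; context saved, return-PC = 9 --
mismatch: x3: reported 0x94 vs actual 0x84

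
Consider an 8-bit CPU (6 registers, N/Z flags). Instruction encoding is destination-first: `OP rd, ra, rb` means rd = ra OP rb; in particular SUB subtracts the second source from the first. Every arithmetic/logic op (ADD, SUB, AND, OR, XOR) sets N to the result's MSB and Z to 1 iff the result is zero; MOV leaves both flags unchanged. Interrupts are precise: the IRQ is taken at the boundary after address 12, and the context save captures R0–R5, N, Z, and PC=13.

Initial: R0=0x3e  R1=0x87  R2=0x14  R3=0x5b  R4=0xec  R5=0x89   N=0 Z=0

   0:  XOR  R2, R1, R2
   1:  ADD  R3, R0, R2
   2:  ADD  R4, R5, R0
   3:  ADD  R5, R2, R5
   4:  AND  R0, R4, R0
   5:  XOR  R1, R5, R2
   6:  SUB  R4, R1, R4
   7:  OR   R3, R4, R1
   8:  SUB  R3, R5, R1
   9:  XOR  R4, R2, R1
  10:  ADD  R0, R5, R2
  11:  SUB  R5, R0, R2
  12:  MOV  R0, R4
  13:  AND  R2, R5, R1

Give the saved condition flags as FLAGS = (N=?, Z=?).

after  0: R0=0x3e R1=0x87 R2=0x93 R3=0x5b R4=0xec R5=0x89  N=1 Z=0
after  1: R0=0x3e R1=0x87 R2=0x93 R3=0xd1 R4=0xec R5=0x89  N=1 Z=0
after  2: R0=0x3e R1=0x87 R2=0x93 R3=0xd1 R4=0xc7 R5=0x89  N=1 Z=0
after  3: R0=0x3e R1=0x87 R2=0x93 R3=0xd1 R4=0xc7 R5=0x1c  N=0 Z=0
after  4: R0=0x06 R1=0x87 R2=0x93 R3=0xd1 R4=0xc7 R5=0x1c  N=0 Z=0
after  5: R0=0x06 R1=0x8f R2=0x93 R3=0xd1 R4=0xc7 R5=0x1c  N=1 Z=0
after  6: R0=0x06 R1=0x8f R2=0x93 R3=0xd1 R4=0xc8 R5=0x1c  N=1 Z=0
after  7: R0=0x06 R1=0x8f R2=0x93 R3=0xcf R4=0xc8 R5=0x1c  N=1 Z=0
after  8: R0=0x06 R1=0x8f R2=0x93 R3=0x8d R4=0xc8 R5=0x1c  N=1 Z=0
after  9: R0=0x06 R1=0x8f R2=0x93 R3=0x8d R4=0x1c R5=0x1c  N=0 Z=0
after 10: R0=0xaf R1=0x8f R2=0x93 R3=0x8d R4=0x1c R5=0x1c  N=1 Z=0
after 11: R0=0xaf R1=0x8f R2=0x93 R3=0x8d R4=0x1c R5=0x1c  N=0 Z=0
after 12: R0=0x1c R1=0x8f R2=0x93 R3=0x8d R4=0x1c R5=0x1c  N=0 Z=0
-- IRQ taken; context saved, return-PC = 13 --

FLAGS = (N=0, Z=0)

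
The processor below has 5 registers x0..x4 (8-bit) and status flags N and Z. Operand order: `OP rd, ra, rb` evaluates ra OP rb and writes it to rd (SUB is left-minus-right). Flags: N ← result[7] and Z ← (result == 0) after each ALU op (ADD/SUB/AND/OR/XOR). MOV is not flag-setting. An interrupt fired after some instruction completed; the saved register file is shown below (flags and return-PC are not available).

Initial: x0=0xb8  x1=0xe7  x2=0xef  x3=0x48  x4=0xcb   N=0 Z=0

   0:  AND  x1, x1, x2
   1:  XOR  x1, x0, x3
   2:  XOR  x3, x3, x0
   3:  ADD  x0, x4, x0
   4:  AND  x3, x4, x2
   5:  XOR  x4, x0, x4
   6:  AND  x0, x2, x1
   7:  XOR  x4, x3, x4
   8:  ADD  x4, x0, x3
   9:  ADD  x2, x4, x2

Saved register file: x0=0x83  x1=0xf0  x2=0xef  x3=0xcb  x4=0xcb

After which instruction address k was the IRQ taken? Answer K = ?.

after  0: x0=0xb8 x1=0xe7 x2=0xef x3=0x48 x4=0xcb  N=1 Z=0
after  1: x0=0xb8 x1=0xf0 x2=0xef x3=0x48 x4=0xcb  N=1 Z=0
after  2: x0=0xb8 x1=0xf0 x2=0xef x3=0xf0 x4=0xcb  N=1 Z=0
after  3: x0=0x83 x1=0xf0 x2=0xef x3=0xf0 x4=0xcb  N=1 Z=0
after  4: x0=0x83 x1=0xf0 x2=0xef x3=0xcb x4=0xcb  N=1 Z=0
-- IRQ taken; context saved, return-PC = 5 --

K = 4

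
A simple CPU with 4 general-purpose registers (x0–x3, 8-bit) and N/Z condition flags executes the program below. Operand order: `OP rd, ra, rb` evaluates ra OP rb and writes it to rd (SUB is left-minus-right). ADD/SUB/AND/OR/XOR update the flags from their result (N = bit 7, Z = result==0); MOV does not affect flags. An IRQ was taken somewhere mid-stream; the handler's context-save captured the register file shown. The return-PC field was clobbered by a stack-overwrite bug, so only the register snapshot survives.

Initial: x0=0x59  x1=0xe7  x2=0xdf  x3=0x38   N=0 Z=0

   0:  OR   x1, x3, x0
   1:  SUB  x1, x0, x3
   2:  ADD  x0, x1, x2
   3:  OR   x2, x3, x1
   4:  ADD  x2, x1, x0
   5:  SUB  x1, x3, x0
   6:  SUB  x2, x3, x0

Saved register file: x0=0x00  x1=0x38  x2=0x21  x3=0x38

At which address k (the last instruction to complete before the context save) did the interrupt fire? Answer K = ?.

K = 5

after  0: x0=0x59 x1=0x79 x2=0xdf x3=0x38  N=0 Z=0
after  1: x0=0x59 x1=0x21 x2=0xdf x3=0x38  N=0 Z=0
after  2: x0=0x00 x1=0x21 x2=0xdf x3=0x38  N=0 Z=1
after  3: x0=0x00 x1=0x21 x2=0x39 x3=0x38  N=0 Z=0
after  4: x0=0x00 x1=0x21 x2=0x21 x3=0x38  N=0 Z=0
after  5: x0=0x00 x1=0x38 x2=0x21 x3=0x38  N=0 Z=0
-- IRQ taken; context saved, return-PC = 6 --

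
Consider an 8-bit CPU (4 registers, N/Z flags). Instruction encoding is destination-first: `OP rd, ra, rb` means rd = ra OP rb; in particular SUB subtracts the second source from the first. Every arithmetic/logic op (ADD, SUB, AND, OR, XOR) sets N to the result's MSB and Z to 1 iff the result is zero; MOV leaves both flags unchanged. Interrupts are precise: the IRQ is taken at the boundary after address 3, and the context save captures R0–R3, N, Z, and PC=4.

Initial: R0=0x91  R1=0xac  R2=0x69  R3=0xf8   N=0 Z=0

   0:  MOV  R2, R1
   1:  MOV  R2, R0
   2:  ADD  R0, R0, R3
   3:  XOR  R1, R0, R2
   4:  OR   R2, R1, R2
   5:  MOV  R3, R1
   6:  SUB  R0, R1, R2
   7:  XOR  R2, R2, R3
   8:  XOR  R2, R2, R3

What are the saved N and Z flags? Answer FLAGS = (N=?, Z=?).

after  0: R0=0x91 R1=0xac R2=0xac R3=0xf8  N=0 Z=0
after  1: R0=0x91 R1=0xac R2=0x91 R3=0xf8  N=0 Z=0
after  2: R0=0x89 R1=0xac R2=0x91 R3=0xf8  N=1 Z=0
after  3: R0=0x89 R1=0x18 R2=0x91 R3=0xf8  N=0 Z=0
-- IRQ taken; context saved, return-PC = 4 --

FLAGS = (N=0, Z=0)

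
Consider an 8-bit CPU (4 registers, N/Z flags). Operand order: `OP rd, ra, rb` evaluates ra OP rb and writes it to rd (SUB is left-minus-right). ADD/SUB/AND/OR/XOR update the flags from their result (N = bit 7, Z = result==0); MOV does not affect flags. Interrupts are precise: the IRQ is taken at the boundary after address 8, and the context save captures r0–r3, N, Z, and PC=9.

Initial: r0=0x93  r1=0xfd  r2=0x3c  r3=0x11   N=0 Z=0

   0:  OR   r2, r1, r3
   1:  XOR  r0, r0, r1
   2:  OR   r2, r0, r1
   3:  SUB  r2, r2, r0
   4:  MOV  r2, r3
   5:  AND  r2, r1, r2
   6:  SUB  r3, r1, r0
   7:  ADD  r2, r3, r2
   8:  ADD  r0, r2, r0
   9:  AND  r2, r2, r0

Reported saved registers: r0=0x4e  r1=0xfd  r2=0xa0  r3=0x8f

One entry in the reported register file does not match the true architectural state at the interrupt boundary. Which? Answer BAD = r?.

BAD = r0

after  0: r0=0x93 r1=0xfd r2=0xfd r3=0x11  N=1 Z=0
after  1: r0=0x6e r1=0xfd r2=0xfd r3=0x11  N=0 Z=0
after  2: r0=0x6e r1=0xfd r2=0xff r3=0x11  N=1 Z=0
after  3: r0=0x6e r1=0xfd r2=0x91 r3=0x11  N=1 Z=0
after  4: r0=0x6e r1=0xfd r2=0x11 r3=0x11  N=1 Z=0
after  5: r0=0x6e r1=0xfd r2=0x11 r3=0x11  N=0 Z=0
after  6: r0=0x6e r1=0xfd r2=0x11 r3=0x8f  N=1 Z=0
after  7: r0=0x6e r1=0xfd r2=0xa0 r3=0x8f  N=1 Z=0
after  8: r0=0x0e r1=0xfd r2=0xa0 r3=0x8f  N=0 Z=0
-- IRQ taken; context saved, return-PC = 9 --
mismatch: r0: reported 0x4e vs actual 0x0e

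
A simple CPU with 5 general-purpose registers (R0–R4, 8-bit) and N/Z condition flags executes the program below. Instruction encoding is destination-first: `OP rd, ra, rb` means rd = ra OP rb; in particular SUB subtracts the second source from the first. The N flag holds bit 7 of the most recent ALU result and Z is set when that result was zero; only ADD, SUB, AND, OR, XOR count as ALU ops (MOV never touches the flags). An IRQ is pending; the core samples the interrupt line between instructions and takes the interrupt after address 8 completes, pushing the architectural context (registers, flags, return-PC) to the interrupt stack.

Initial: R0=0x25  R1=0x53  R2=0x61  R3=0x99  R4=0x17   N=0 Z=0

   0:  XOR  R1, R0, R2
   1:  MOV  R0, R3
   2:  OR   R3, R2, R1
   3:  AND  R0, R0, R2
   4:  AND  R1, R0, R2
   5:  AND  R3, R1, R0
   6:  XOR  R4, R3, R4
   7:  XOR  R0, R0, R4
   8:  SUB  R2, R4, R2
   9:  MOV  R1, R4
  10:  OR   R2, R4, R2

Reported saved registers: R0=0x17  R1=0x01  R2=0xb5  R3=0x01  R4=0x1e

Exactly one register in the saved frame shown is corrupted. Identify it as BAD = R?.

BAD = R4

after  0: R0=0x25 R1=0x44 R2=0x61 R3=0x99 R4=0x17  N=0 Z=0
after  1: R0=0x99 R1=0x44 R2=0x61 R3=0x99 R4=0x17  N=0 Z=0
after  2: R0=0x99 R1=0x44 R2=0x61 R3=0x65 R4=0x17  N=0 Z=0
after  3: R0=0x01 R1=0x44 R2=0x61 R3=0x65 R4=0x17  N=0 Z=0
after  4: R0=0x01 R1=0x01 R2=0x61 R3=0x65 R4=0x17  N=0 Z=0
after  5: R0=0x01 R1=0x01 R2=0x61 R3=0x01 R4=0x17  N=0 Z=0
after  6: R0=0x01 R1=0x01 R2=0x61 R3=0x01 R4=0x16  N=0 Z=0
after  7: R0=0x17 R1=0x01 R2=0x61 R3=0x01 R4=0x16  N=0 Z=0
after  8: R0=0x17 R1=0x01 R2=0xb5 R3=0x01 R4=0x16  N=1 Z=0
-- IRQ taken; context saved, return-PC = 9 --
mismatch: R4: reported 0x1e vs actual 0x16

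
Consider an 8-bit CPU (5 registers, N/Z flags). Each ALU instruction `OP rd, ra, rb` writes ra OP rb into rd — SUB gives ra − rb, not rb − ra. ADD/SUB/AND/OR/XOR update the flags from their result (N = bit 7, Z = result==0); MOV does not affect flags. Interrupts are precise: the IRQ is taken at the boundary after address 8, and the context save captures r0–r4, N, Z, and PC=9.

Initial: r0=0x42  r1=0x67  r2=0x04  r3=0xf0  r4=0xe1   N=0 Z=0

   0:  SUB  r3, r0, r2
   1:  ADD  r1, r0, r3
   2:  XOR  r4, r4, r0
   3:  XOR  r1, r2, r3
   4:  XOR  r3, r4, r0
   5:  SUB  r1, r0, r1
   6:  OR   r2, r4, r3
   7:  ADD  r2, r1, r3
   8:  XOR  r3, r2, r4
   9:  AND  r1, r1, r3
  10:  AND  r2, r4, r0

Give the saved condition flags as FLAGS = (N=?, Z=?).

FLAGS = (N=0, Z=0)

after  0: r0=0x42 r1=0x67 r2=0x04 r3=0x3e r4=0xe1  N=0 Z=0
after  1: r0=0x42 r1=0x80 r2=0x04 r3=0x3e r4=0xe1  N=1 Z=0
after  2: r0=0x42 r1=0x80 r2=0x04 r3=0x3e r4=0xa3  N=1 Z=0
after  3: r0=0x42 r1=0x3a r2=0x04 r3=0x3e r4=0xa3  N=0 Z=0
after  4: r0=0x42 r1=0x3a r2=0x04 r3=0xe1 r4=0xa3  N=1 Z=0
after  5: r0=0x42 r1=0x08 r2=0x04 r3=0xe1 r4=0xa3  N=0 Z=0
after  6: r0=0x42 r1=0x08 r2=0xe3 r3=0xe1 r4=0xa3  N=1 Z=0
after  7: r0=0x42 r1=0x08 r2=0xe9 r3=0xe1 r4=0xa3  N=1 Z=0
after  8: r0=0x42 r1=0x08 r2=0xe9 r3=0x4a r4=0xa3  N=0 Z=0
-- IRQ taken; context saved, return-PC = 9 --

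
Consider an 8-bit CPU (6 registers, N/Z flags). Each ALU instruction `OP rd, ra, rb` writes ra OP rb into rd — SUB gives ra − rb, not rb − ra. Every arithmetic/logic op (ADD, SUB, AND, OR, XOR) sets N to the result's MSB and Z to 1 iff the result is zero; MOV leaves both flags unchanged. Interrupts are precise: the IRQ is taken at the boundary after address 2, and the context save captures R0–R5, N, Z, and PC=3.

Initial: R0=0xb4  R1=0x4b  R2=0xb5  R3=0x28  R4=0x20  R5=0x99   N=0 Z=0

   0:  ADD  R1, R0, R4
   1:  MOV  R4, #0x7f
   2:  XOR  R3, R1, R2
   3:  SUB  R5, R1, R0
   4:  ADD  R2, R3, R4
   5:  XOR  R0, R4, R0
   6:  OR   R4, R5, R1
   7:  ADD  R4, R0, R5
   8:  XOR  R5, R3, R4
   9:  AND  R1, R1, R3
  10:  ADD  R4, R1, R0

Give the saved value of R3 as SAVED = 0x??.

SAVED = 0x61

after  0: R0=0xb4 R1=0xd4 R2=0xb5 R3=0x28 R4=0x20 R5=0x99  N=1 Z=0
after  1: R0=0xb4 R1=0xd4 R2=0xb5 R3=0x28 R4=0x7f R5=0x99  N=1 Z=0
after  2: R0=0xb4 R1=0xd4 R2=0xb5 R3=0x61 R4=0x7f R5=0x99  N=0 Z=0
-- IRQ taken; context saved, return-PC = 3 --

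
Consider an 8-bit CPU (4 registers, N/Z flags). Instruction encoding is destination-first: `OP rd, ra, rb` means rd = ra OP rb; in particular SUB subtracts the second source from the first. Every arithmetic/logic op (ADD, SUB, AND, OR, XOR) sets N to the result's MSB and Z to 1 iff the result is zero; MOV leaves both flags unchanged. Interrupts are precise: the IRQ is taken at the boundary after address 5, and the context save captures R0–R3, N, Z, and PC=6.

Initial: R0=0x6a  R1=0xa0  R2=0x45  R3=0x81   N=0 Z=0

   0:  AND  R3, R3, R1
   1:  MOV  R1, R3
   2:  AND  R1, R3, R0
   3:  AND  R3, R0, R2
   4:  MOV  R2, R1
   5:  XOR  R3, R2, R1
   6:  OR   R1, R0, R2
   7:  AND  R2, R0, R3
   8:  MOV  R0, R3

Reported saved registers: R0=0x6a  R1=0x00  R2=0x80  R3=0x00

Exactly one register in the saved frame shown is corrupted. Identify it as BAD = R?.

after  0: R0=0x6a R1=0xa0 R2=0x45 R3=0x80  N=1 Z=0
after  1: R0=0x6a R1=0x80 R2=0x45 R3=0x80  N=1 Z=0
after  2: R0=0x6a R1=0x00 R2=0x45 R3=0x80  N=0 Z=1
after  3: R0=0x6a R1=0x00 R2=0x45 R3=0x40  N=0 Z=0
after  4: R0=0x6a R1=0x00 R2=0x00 R3=0x40  N=0 Z=0
after  5: R0=0x6a R1=0x00 R2=0x00 R3=0x00  N=0 Z=1
-- IRQ taken; context saved, return-PC = 6 --
mismatch: R2: reported 0x80 vs actual 0x00

BAD = R2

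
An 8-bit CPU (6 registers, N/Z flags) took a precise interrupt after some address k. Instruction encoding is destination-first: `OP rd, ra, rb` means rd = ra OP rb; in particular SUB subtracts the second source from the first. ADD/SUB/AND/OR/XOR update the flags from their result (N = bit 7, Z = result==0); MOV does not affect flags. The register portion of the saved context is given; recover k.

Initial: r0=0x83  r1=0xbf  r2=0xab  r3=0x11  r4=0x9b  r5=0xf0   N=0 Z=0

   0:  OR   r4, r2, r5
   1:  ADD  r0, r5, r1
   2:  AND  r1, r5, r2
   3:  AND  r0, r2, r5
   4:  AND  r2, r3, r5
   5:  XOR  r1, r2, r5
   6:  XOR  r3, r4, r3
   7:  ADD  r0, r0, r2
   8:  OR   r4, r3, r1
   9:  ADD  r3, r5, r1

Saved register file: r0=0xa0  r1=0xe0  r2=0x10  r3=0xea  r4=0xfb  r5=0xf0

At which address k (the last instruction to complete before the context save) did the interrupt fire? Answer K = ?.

K = 6

after  0: r0=0x83 r1=0xbf r2=0xab r3=0x11 r4=0xfb r5=0xf0  N=1 Z=0
after  1: r0=0xaf r1=0xbf r2=0xab r3=0x11 r4=0xfb r5=0xf0  N=1 Z=0
after  2: r0=0xaf r1=0xa0 r2=0xab r3=0x11 r4=0xfb r5=0xf0  N=1 Z=0
after  3: r0=0xa0 r1=0xa0 r2=0xab r3=0x11 r4=0xfb r5=0xf0  N=1 Z=0
after  4: r0=0xa0 r1=0xa0 r2=0x10 r3=0x11 r4=0xfb r5=0xf0  N=0 Z=0
after  5: r0=0xa0 r1=0xe0 r2=0x10 r3=0x11 r4=0xfb r5=0xf0  N=1 Z=0
after  6: r0=0xa0 r1=0xe0 r2=0x10 r3=0xea r4=0xfb r5=0xf0  N=1 Z=0
-- IRQ taken; context saved, return-PC = 7 --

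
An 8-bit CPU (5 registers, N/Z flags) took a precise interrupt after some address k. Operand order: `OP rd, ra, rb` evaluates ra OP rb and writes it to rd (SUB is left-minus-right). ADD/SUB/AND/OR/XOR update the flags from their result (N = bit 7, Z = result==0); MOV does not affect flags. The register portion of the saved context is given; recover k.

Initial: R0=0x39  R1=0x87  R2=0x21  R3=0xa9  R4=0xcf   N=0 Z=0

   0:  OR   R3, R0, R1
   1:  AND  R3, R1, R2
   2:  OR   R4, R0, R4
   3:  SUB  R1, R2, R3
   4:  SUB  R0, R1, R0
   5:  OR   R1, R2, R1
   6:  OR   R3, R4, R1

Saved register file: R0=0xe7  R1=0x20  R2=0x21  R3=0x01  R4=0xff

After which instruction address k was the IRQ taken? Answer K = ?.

after  0: R0=0x39 R1=0x87 R2=0x21 R3=0xbf R4=0xcf  N=1 Z=0
after  1: R0=0x39 R1=0x87 R2=0x21 R3=0x01 R4=0xcf  N=0 Z=0
after  2: R0=0x39 R1=0x87 R2=0x21 R3=0x01 R4=0xff  N=1 Z=0
after  3: R0=0x39 R1=0x20 R2=0x21 R3=0x01 R4=0xff  N=0 Z=0
after  4: R0=0xe7 R1=0x20 R2=0x21 R3=0x01 R4=0xff  N=1 Z=0
-- IRQ taken; context saved, return-PC = 5 --

K = 4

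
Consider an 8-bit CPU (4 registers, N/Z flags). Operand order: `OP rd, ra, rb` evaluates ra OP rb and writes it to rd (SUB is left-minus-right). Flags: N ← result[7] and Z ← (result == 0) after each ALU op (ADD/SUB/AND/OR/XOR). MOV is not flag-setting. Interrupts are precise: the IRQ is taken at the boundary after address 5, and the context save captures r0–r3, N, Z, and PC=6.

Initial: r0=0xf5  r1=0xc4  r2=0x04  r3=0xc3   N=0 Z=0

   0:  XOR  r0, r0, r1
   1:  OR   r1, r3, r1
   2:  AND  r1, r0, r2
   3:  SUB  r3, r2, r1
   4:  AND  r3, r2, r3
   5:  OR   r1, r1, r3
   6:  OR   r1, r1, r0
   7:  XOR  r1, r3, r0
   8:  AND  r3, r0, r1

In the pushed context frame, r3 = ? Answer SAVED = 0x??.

SAVED = 0x04

after  0: r0=0x31 r1=0xc4 r2=0x04 r3=0xc3  N=0 Z=0
after  1: r0=0x31 r1=0xc7 r2=0x04 r3=0xc3  N=1 Z=0
after  2: r0=0x31 r1=0x00 r2=0x04 r3=0xc3  N=0 Z=1
after  3: r0=0x31 r1=0x00 r2=0x04 r3=0x04  N=0 Z=0
after  4: r0=0x31 r1=0x00 r2=0x04 r3=0x04  N=0 Z=0
after  5: r0=0x31 r1=0x04 r2=0x04 r3=0x04  N=0 Z=0
-- IRQ taken; context saved, return-PC = 6 --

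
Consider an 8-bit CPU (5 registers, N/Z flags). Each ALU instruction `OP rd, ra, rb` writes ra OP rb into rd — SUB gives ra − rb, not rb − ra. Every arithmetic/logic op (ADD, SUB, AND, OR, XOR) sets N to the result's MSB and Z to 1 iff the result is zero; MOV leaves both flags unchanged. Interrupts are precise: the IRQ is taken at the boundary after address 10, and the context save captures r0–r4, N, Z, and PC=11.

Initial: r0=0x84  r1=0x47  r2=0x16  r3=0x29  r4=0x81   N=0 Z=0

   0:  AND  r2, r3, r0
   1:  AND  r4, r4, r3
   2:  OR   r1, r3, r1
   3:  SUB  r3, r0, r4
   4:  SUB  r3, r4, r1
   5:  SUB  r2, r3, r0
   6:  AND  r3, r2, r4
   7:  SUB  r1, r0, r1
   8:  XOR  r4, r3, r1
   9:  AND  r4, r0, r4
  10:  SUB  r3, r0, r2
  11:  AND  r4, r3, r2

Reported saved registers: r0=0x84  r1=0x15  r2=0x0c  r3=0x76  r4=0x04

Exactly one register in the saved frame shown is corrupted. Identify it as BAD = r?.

after  0: r0=0x84 r1=0x47 r2=0x00 r3=0x29 r4=0x81  N=0 Z=1
after  1: r0=0x84 r1=0x47 r2=0x00 r3=0x29 r4=0x01  N=0 Z=0
after  2: r0=0x84 r1=0x6f r2=0x00 r3=0x29 r4=0x01  N=0 Z=0
after  3: r0=0x84 r1=0x6f r2=0x00 r3=0x83 r4=0x01  N=1 Z=0
after  4: r0=0x84 r1=0x6f r2=0x00 r3=0x92 r4=0x01  N=1 Z=0
after  5: r0=0x84 r1=0x6f r2=0x0e r3=0x92 r4=0x01  N=0 Z=0
after  6: r0=0x84 r1=0x6f r2=0x0e r3=0x00 r4=0x01  N=0 Z=1
after  7: r0=0x84 r1=0x15 r2=0x0e r3=0x00 r4=0x01  N=0 Z=0
after  8: r0=0x84 r1=0x15 r2=0x0e r3=0x00 r4=0x15  N=0 Z=0
after  9: r0=0x84 r1=0x15 r2=0x0e r3=0x00 r4=0x04  N=0 Z=0
after 10: r0=0x84 r1=0x15 r2=0x0e r3=0x76 r4=0x04  N=0 Z=0
-- IRQ taken; context saved, return-PC = 11 --
mismatch: r2: reported 0x0c vs actual 0x0e

BAD = r2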